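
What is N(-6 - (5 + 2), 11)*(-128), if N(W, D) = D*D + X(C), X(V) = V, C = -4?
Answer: -14976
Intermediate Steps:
N(W, D) = -4 + D² (N(W, D) = D*D - 4 = D² - 4 = -4 + D²)
N(-6 - (5 + 2), 11)*(-128) = (-4 + 11²)*(-128) = (-4 + 121)*(-128) = 117*(-128) = -14976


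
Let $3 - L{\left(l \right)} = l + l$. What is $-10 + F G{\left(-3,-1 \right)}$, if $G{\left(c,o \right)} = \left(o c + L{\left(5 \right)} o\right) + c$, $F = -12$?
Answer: $-94$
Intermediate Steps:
$L{\left(l \right)} = 3 - 2 l$ ($L{\left(l \right)} = 3 - \left(l + l\right) = 3 - 2 l$)
$G{\left(c,o \right)} = c - 7 o + c o$ ($G{\left(c,o \right)} = \left(o c + \left(3 - 10\right) o\right) + c = \left(c o + \left(3 - 10\right) o\right) + c = \left(c o - 7 o\right) + c = \left(- 7 o + c o\right) + c = c - 7 o + c o$)
$-10 + F G{\left(-3,-1 \right)} = -10 - 12 \left(-3 - -7 - -3\right) = -10 - 12 \left(-3 + 7 + 3\right) = -10 - 84 = -94$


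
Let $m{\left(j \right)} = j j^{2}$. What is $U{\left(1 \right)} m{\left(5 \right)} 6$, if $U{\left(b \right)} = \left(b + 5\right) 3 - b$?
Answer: $12750$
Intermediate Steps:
$m{\left(j \right)} = j^{3}$
$U{\left(b \right)} = 15 + 2 b$ ($U{\left(b \right)} = \left(5 + b\right) 3 - b = \left(15 + 3 b\right) - b = 15 + 2 b$)
$U{\left(1 \right)} m{\left(5 \right)} 6 = \left(15 + 2 \cdot 1\right) 5^{3} \cdot 6 = \left(15 + 2\right) 125 \cdot 6 = 17 \cdot 750 = 12750$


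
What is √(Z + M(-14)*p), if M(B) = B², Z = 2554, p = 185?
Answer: √38814 ≈ 197.01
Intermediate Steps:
√(Z + M(-14)*p) = √(2554 + (-14)²*185) = √(2554 + 196*185) = √(2554 + 36260) = √38814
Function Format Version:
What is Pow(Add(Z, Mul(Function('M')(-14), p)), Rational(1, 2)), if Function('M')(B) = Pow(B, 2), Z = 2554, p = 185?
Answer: Pow(38814, Rational(1, 2)) ≈ 197.01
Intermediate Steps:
Pow(Add(Z, Mul(Function('M')(-14), p)), Rational(1, 2)) = Pow(Add(2554, Mul(Pow(-14, 2), 185)), Rational(1, 2)) = Pow(Add(2554, Mul(196, 185)), Rational(1, 2)) = Pow(Add(2554, 36260), Rational(1, 2)) = Pow(38814, Rational(1, 2))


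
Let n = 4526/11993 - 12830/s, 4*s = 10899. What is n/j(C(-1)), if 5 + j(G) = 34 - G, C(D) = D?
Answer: -283075943/1960675605 ≈ -0.14438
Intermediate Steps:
s = 10899/4 (s = (¼)*10899 = 10899/4 ≈ 2724.8)
j(G) = 29 - G (j(G) = -5 + (34 - G) = 29 - G)
n = -566151886/130711707 (n = 4526/11993 - 12830/10899/4 = 4526*(1/11993) - 12830*4/10899 = 4526/11993 - 51320/10899 = -566151886/130711707 ≈ -4.3313)
n/j(C(-1)) = -566151886/(130711707*(29 - 1*(-1))) = -566151886/(130711707*(29 + 1)) = -566151886/130711707/30 = -566151886/130711707*1/30 = -283075943/1960675605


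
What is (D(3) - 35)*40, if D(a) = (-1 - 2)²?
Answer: -1040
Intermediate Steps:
D(a) = 9 (D(a) = (-3)² = 9)
(D(3) - 35)*40 = (9 - 35)*40 = -26*40 = -1040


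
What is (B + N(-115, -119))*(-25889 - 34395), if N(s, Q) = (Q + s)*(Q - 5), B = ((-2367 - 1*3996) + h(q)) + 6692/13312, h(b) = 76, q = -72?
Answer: -1140027483735/832 ≈ -1.3702e+9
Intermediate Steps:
B = -20921463/3328 (B = ((-2367 - 1*3996) + 76) + 6692/13312 = ((-2367 - 3996) + 76) + 6692*(1/13312) = (-6363 + 76) + 1673/3328 = -6287 + 1673/3328 = -20921463/3328 ≈ -6286.5)
N(s, Q) = (-5 + Q)*(Q + s) (N(s, Q) = (Q + s)*(-5 + Q) = (-5 + Q)*(Q + s))
(B + N(-115, -119))*(-25889 - 34395) = (-20921463/3328 + ((-119)**2 - 5*(-119) - 5*(-115) - 119*(-115)))*(-25889 - 34395) = (-20921463/3328 + (14161 + 595 + 575 + 13685))*(-60284) = (-20921463/3328 + 29016)*(-60284) = (75643785/3328)*(-60284) = -1140027483735/832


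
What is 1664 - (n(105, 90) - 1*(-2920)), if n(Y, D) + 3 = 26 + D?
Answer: -1369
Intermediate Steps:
n(Y, D) = 23 + D (n(Y, D) = -3 + (26 + D) = 23 + D)
1664 - (n(105, 90) - 1*(-2920)) = 1664 - ((23 + 90) - 1*(-2920)) = 1664 - (113 + 2920) = 1664 - 1*3033 = 1664 - 3033 = -1369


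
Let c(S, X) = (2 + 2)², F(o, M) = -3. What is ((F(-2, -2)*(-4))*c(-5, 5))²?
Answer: 36864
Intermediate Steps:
c(S, X) = 16 (c(S, X) = 4² = 16)
((F(-2, -2)*(-4))*c(-5, 5))² = (-3*(-4)*16)² = (12*16)² = 192² = 36864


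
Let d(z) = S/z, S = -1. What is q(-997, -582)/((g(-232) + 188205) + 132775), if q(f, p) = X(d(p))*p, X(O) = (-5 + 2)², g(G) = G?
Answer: -873/53458 ≈ -0.016331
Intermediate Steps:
d(z) = -1/z
X(O) = 9 (X(O) = (-3)² = 9)
q(f, p) = 9*p
q(-997, -582)/((g(-232) + 188205) + 132775) = (9*(-582))/((-232 + 188205) + 132775) = -5238/(187973 + 132775) = -5238/320748 = -5238*1/320748 = -873/53458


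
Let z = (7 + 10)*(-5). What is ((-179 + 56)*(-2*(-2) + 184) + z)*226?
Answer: -5245234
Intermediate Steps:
z = -85 (z = 17*(-5) = -85)
((-179 + 56)*(-2*(-2) + 184) + z)*226 = ((-179 + 56)*(-2*(-2) + 184) - 85)*226 = (-123*(4 + 184) - 85)*226 = (-123*188 - 85)*226 = (-23124 - 85)*226 = -23209*226 = -5245234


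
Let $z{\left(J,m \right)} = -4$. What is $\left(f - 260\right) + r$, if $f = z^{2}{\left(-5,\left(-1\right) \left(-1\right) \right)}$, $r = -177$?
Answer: $-421$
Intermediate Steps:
$f = 16$ ($f = \left(-4\right)^{2} = 16$)
$\left(f - 260\right) + r = \left(16 - 260\right) - 177 = -244 - 177 = -421$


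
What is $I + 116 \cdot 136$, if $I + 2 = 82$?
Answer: $15856$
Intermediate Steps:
$I = 80$ ($I = -2 + 82 = 80$)
$I + 116 \cdot 136 = 80 + 116 \cdot 136 = 80 + 15776 = 15856$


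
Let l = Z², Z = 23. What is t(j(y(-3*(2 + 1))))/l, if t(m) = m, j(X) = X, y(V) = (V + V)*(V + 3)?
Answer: 108/529 ≈ 0.20416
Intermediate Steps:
y(V) = 2*V*(3 + V) (y(V) = (2*V)*(3 + V) = 2*V*(3 + V))
l = 529 (l = 23² = 529)
t(j(y(-3*(2 + 1))))/l = (2*(-3*(2 + 1))*(3 - 3*(2 + 1)))/529 = (2*(-3*3)*(3 - 3*3))*(1/529) = (2*(-9)*(3 - 9))*(1/529) = (2*(-9)*(-6))*(1/529) = 108*(1/529) = 108/529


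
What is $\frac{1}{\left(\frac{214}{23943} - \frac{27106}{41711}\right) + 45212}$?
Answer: $\frac{998686473}{45151972744472} \approx 2.2118 \cdot 10^{-5}$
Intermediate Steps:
$\frac{1}{\left(\frac{214}{23943} - \frac{27106}{41711}\right) + 45212} = \frac{1}{- \frac{640072804}{998686473} + 45212} = \frac{1}{\frac{45151972744472}{998686473}} = \frac{998686473}{45151972744472}$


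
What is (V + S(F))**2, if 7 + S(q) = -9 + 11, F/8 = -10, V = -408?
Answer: 170569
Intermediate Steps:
F = -80 (F = 8*(-10) = -80)
S(q) = -5 (S(q) = -7 + (-9 + 11) = -7 + 2 = -5)
(V + S(F))**2 = (-408 - 5)**2 = (-413)**2 = 170569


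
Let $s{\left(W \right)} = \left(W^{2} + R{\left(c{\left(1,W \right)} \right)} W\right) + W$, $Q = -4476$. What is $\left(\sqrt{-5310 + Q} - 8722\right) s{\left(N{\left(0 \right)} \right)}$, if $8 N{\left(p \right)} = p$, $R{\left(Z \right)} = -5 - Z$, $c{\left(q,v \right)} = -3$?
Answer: $0$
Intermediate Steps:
$N{\left(p \right)} = \frac{p}{8}$
$s{\left(W \right)} = W^{2} - W$ ($s{\left(W \right)} = \left(W^{2} + \left(-5 - -3\right) W\right) + W = \left(W^{2} + \left(-5 + 3\right) W\right) + W = \left(W^{2} - 2 W\right) + W = W^{2} - W$)
$\left(\sqrt{-5310 + Q} - 8722\right) s{\left(N{\left(0 \right)} \right)} = \left(\sqrt{-5310 - 4476} - 8722\right) \frac{1}{8} \cdot 0 \left(-1 + \frac{1}{8} \cdot 0\right) = \left(\sqrt{-9786} - 8722\right) 0 \left(-1 + 0\right) = \left(i \sqrt{9786} - 8722\right) 0 \left(-1\right) = \left(-8722 + i \sqrt{9786}\right) 0 = 0$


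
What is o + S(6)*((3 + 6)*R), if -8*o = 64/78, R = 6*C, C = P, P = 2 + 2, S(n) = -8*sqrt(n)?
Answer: -4/39 - 1728*sqrt(6) ≈ -4232.8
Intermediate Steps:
P = 4
C = 4
R = 24 (R = 6*4 = 24)
o = -4/39 (o = -8/78 = -1/8*32/39 = -4/39 ≈ -0.10256)
o + S(6)*((3 + 6)*R) = -4/39 + (-8*sqrt(6))*((3 + 6)*24) = -4/39 + (-8*sqrt(6))*(9*24) = -4/39 - 8*sqrt(6)*216 = -4/39 - 1728*sqrt(6)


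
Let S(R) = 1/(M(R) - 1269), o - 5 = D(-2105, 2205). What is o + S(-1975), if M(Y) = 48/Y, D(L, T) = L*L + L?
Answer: 11100316590800/2506323 ≈ 4.4289e+6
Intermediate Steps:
D(L, T) = L + L² (D(L, T) = L² + L = L + L²)
o = 4428925 (o = 5 - 2105*(1 - 2105) = 5 - 2105*(-2104) = 5 + 4428920 = 4428925)
S(R) = 1/(-1269 + 48/R) (S(R) = 1/(48/R - 1269) = 1/(-1269 + 48/R))
o + S(-1975) = 4428925 - 1*(-1975)/(-48 + 1269*(-1975)) = 4428925 - 1*(-1975)/(-48 - 2506275) = 4428925 - 1*(-1975)/(-2506323) = 4428925 - 1*(-1975)*(-1/2506323) = 4428925 - 1975/2506323 = 11100316590800/2506323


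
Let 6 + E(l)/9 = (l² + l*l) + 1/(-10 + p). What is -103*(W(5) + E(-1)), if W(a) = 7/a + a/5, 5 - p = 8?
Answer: 229587/65 ≈ 3532.1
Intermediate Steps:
p = -3 (p = 5 - 1*8 = 5 - 8 = -3)
W(a) = 7/a + a/5 (W(a) = 7/a + a*(⅕) = 7/a + a/5)
E(l) = -711/13 + 18*l² (E(l) = -54 + 9*((l² + l*l) + 1/(-10 - 3)) = -54 + 9*((l² + l²) + 1/(-13)) = -54 + 9*(2*l² - 1/13) = -54 + 9*(-1/13 + 2*l²) = -54 + (-9/13 + 18*l²) = -711/13 + 18*l²)
-103*(W(5) + E(-1)) = -103*((7/5 + (⅕)*5) + (-711/13 + 18*(-1)²)) = -103*((7*(⅕) + 1) + (-711/13 + 18*1)) = -103*((7/5 + 1) + (-711/13 + 18)) = -103*(12/5 - 477/13) = -103*(-2229/65) = 229587/65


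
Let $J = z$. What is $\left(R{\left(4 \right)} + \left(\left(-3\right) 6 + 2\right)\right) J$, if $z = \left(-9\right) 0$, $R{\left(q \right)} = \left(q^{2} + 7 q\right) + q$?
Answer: $0$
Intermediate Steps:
$R{\left(q \right)} = q^{2} + 8 q$
$z = 0$
$J = 0$
$\left(R{\left(4 \right)} + \left(\left(-3\right) 6 + 2\right)\right) J = \left(4 \left(8 + 4\right) + \left(\left(-3\right) 6 + 2\right)\right) 0 = \left(4 \cdot 12 + \left(-18 + 2\right)\right) 0 = \left(48 - 16\right) 0 = 32 \cdot 0 = 0$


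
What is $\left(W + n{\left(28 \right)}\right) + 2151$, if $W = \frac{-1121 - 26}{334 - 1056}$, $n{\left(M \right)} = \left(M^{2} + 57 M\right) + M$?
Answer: $\frac{3292745}{722} \approx 4560.6$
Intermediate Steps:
$n{\left(M \right)} = M^{2} + 58 M$
$W = \frac{1147}{722}$ ($W = - \frac{1147}{-722} = \left(-1147\right) \left(- \frac{1}{722}\right) = \frac{1147}{722} \approx 1.5886$)
$\left(W + n{\left(28 \right)}\right) + 2151 = \left(\frac{1147}{722} + 28 \left(58 + 28\right)\right) + 2151 = \left(\frac{1147}{722} + 28 \cdot 86\right) + 2151 = \left(\frac{1147}{722} + 2408\right) + 2151 = \frac{1739723}{722} + 2151 = \frac{3292745}{722}$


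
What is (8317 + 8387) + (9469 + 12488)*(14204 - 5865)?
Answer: 183116127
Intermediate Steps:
(8317 + 8387) + (9469 + 12488)*(14204 - 5865) = 16704 + 21957*8339 = 16704 + 183099423 = 183116127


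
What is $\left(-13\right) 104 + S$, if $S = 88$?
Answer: $-1264$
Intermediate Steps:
$\left(-13\right) 104 + S = \left(-13\right) 104 + 88 = -1352 + 88 = -1264$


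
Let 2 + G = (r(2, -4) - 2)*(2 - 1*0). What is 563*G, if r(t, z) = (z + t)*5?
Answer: -14638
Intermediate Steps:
r(t, z) = 5*t + 5*z (r(t, z) = (t + z)*5 = 5*t + 5*z)
G = -26 (G = -2 + ((5*2 + 5*(-4)) - 2)*(2 - 1*0) = -2 + ((10 - 20) - 2)*(2 + 0) = -2 + (-10 - 2)*2 = -2 - 12*2 = -2 - 24 = -26)
563*G = 563*(-26) = -14638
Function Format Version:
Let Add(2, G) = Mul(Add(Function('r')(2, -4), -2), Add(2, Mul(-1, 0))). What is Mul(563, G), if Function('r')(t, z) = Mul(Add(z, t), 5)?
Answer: -14638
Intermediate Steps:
Function('r')(t, z) = Add(Mul(5, t), Mul(5, z)) (Function('r')(t, z) = Mul(Add(t, z), 5) = Add(Mul(5, t), Mul(5, z)))
G = -26 (G = Add(-2, Mul(Add(Add(Mul(5, 2), Mul(5, -4)), -2), Add(2, Mul(-1, 0)))) = Add(-2, Mul(Add(Add(10, -20), -2), Add(2, 0))) = Add(-2, Mul(Add(-10, -2), 2)) = Add(-2, Mul(-12, 2)) = Add(-2, -24) = -26)
Mul(563, G) = Mul(563, -26) = -14638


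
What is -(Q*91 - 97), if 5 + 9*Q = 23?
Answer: -85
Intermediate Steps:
Q = 2 (Q = -5/9 + (⅑)*23 = -5/9 + 23/9 = 2)
-(Q*91 - 97) = -(2*91 - 97) = -(182 - 97) = -1*85 = -85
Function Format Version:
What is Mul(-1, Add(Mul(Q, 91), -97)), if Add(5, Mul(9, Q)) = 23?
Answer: -85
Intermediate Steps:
Q = 2 (Q = Add(Rational(-5, 9), Mul(Rational(1, 9), 23)) = Add(Rational(-5, 9), Rational(23, 9)) = 2)
Mul(-1, Add(Mul(Q, 91), -97)) = Mul(-1, Add(Mul(2, 91), -97)) = Mul(-1, Add(182, -97)) = Mul(-1, 85) = -85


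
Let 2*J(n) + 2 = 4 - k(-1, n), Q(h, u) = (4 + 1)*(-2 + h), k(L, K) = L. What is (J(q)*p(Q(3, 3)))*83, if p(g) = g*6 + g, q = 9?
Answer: 8715/2 ≈ 4357.5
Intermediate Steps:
Q(h, u) = -10 + 5*h (Q(h, u) = 5*(-2 + h) = -10 + 5*h)
J(n) = 3/2 (J(n) = -1 + (4 - 1*(-1))/2 = -1 + (4 + 1)/2 = -1 + (1/2)*5 = -1 + 5/2 = 3/2)
p(g) = 7*g (p(g) = 6*g + g = 7*g)
(J(q)*p(Q(3, 3)))*83 = (3*(7*(-10 + 5*3))/2)*83 = (3*(7*(-10 + 15))/2)*83 = (3*(7*5)/2)*83 = ((3/2)*35)*83 = (105/2)*83 = 8715/2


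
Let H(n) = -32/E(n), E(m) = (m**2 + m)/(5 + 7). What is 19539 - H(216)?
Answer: 38159683/1953 ≈ 19539.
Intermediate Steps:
E(m) = m/12 + m**2/12 (E(m) = (m + m**2)/12 = (m + m**2)*(1/12) = m/12 + m**2/12)
H(n) = -384/(n*(1 + n)) (H(n) = -32*12/(n*(1 + n)) = -384/(n*(1 + n)))
19539 - H(216) = 19539 - (-384)/(216*(1 + 216)) = 19539 - (-384)/(216*217) = 19539 - 1*(-16/1953) = 19539 + 16/1953 = 38159683/1953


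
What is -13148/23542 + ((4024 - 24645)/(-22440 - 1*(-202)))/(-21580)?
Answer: -3155079296751/5648856286840 ≈ -0.55853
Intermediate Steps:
-13148/23542 + ((4024 - 24645)/(-22440 - 1*(-202)))/(-21580) = -13148*1/23542 - 20621/(-22440 + 202)*(-1/21580) = -6574/11771 - 20621/(-22238)*(-1/21580) = -6574/11771 - 20621*(-1/22238)*(-1/21580) = -6574/11771 + (20621/22238)*(-1/21580) = -6574/11771 - 20621/479896040 = -3155079296751/5648856286840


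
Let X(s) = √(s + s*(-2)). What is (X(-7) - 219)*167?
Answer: -36573 + 167*√7 ≈ -36131.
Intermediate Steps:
X(s) = √(-s) (X(s) = √(s - 2*s) = √(-s))
(X(-7) - 219)*167 = (√(-1*(-7)) - 219)*167 = (√7 - 219)*167 = (-219 + √7)*167 = -36573 + 167*√7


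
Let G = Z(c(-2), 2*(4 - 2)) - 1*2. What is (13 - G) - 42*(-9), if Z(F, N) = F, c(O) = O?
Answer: 395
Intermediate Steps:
G = -4 (G = -2 - 1*2 = -2 - 2 = -4)
(13 - G) - 42*(-9) = (13 - 1*(-4)) - 42*(-9) = (13 + 4) + 378 = 17 + 378 = 395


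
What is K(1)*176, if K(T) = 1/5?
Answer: 176/5 ≈ 35.200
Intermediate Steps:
K(T) = 1/5
K(1)*176 = (1/5)*176 = 176/5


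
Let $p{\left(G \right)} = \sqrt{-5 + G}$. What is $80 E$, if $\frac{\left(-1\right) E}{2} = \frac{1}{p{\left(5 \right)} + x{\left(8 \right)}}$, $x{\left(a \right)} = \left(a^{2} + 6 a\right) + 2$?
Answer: $- \frac{80}{57} \approx -1.4035$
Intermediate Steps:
$x{\left(a \right)} = 2 + a^{2} + 6 a$
$E = - \frac{1}{57}$ ($E = - \frac{2}{\sqrt{-5 + 5} + \left(2 + 8^{2} + 6 \cdot 8\right)} = - \frac{2}{\sqrt{0} + \left(2 + 64 + 48\right)} = - \frac{2}{0 + 114} = - \frac{2}{114} = \left(-2\right) \frac{1}{114} = - \frac{1}{57} \approx -0.017544$)
$80 E = 80 \left(- \frac{1}{57}\right) = - \frac{80}{57}$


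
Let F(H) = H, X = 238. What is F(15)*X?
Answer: 3570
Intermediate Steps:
F(15)*X = 15*238 = 3570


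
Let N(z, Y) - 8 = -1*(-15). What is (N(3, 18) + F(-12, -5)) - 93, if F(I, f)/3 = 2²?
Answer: -58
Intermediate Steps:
F(I, f) = 12 (F(I, f) = 3*2² = 3*4 = 12)
N(z, Y) = 23 (N(z, Y) = 8 - 1*(-15) = 8 + 15 = 23)
(N(3, 18) + F(-12, -5)) - 93 = (23 + 12) - 93 = 35 - 93 = -58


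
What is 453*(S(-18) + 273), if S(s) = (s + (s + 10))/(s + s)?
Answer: 743977/6 ≈ 1.2400e+5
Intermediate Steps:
S(s) = (10 + 2*s)/(2*s) (S(s) = (s + (10 + s))/((2*s)) = (10 + 2*s)*(1/(2*s)) = (10 + 2*s)/(2*s))
453*(S(-18) + 273) = 453*((5 - 18)/(-18) + 273) = 453*(-1/18*(-13) + 273) = 453*(13/18 + 273) = 453*(4927/18) = 743977/6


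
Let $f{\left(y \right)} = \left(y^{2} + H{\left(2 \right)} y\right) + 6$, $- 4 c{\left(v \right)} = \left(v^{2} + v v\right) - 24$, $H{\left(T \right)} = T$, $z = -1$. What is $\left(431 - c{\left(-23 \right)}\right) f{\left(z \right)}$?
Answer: $\frac{6895}{2} \approx 3447.5$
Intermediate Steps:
$c{\left(v \right)} = 6 - \frac{v^{2}}{2}$ ($c{\left(v \right)} = - \frac{\left(v^{2} + v v\right) - 24}{4} = - \frac{\left(v^{2} + v^{2}\right) - 24}{4} = - \frac{2 v^{2} - 24}{4} = - \frac{-24 + 2 v^{2}}{4} = 6 - \frac{v^{2}}{2}$)
$f{\left(y \right)} = 6 + y^{2} + 2 y$ ($f{\left(y \right)} = \left(y^{2} + 2 y\right) + 6 = 6 + y^{2} + 2 y$)
$\left(431 - c{\left(-23 \right)}\right) f{\left(z \right)} = \left(431 - \left(6 - \frac{\left(-23\right)^{2}}{2}\right)\right) \left(6 + \left(-1\right)^{2} + 2 \left(-1\right)\right) = \left(431 - \left(6 - \frac{529}{2}\right)\right) \left(6 + 1 - 2\right) = \left(431 - \left(6 - \frac{529}{2}\right)\right) 5 = \left(431 - - \frac{517}{2}\right) 5 = \left(431 + \frac{517}{2}\right) 5 = \frac{1379}{2} \cdot 5 = \frac{6895}{2}$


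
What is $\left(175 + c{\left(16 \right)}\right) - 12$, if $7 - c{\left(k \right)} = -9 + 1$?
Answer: $178$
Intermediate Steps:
$c{\left(k \right)} = 15$ ($c{\left(k \right)} = 7 - \left(-9 + 1\right) = 7 - -8 = 7 + 8 = 15$)
$\left(175 + c{\left(16 \right)}\right) - 12 = \left(175 + 15\right) - 12 = 190 - 12 = 178$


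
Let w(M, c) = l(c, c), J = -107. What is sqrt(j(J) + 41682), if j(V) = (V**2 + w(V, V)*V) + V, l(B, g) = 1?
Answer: sqrt(52917) ≈ 230.04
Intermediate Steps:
w(M, c) = 1
j(V) = V**2 + 2*V (j(V) = (V**2 + 1*V) + V = (V**2 + V) + V = (V + V**2) + V = V**2 + 2*V)
sqrt(j(J) + 41682) = sqrt(-107*(2 - 107) + 41682) = sqrt(-107*(-105) + 41682) = sqrt(11235 + 41682) = sqrt(52917)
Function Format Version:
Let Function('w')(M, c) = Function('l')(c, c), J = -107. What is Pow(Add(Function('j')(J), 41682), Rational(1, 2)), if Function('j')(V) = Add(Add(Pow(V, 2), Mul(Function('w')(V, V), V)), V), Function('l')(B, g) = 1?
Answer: Pow(52917, Rational(1, 2)) ≈ 230.04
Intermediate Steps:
Function('w')(M, c) = 1
Function('j')(V) = Add(Pow(V, 2), Mul(2, V)) (Function('j')(V) = Add(Add(Pow(V, 2), Mul(1, V)), V) = Add(Add(Pow(V, 2), V), V) = Add(Add(V, Pow(V, 2)), V) = Add(Pow(V, 2), Mul(2, V)))
Pow(Add(Function('j')(J), 41682), Rational(1, 2)) = Pow(Add(Mul(-107, Add(2, -107)), 41682), Rational(1, 2)) = Pow(Add(Mul(-107, -105), 41682), Rational(1, 2)) = Pow(Add(11235, 41682), Rational(1, 2)) = Pow(52917, Rational(1, 2))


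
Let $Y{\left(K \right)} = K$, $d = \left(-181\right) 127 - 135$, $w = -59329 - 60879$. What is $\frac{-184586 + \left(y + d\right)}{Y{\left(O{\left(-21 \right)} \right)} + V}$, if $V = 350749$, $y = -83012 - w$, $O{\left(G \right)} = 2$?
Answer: $- \frac{170512}{350751} \approx -0.48613$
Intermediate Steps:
$w = -120208$ ($w = -59329 - 60879 = -120208$)
$y = 37196$ ($y = -83012 - -120208 = -83012 + 120208 = 37196$)
$d = -23122$ ($d = -22987 - 135 = -23122$)
$\frac{-184586 + \left(y + d\right)}{Y{\left(O{\left(-21 \right)} \right)} + V} = \frac{-184586 + \left(37196 - 23122\right)}{2 + 350749} = \frac{-184586 + 14074}{350751} = \left(-170512\right) \frac{1}{350751} = - \frac{170512}{350751}$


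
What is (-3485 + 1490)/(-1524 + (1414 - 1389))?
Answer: 1995/1499 ≈ 1.3309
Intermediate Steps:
(-3485 + 1490)/(-1524 + (1414 - 1389)) = -1995/(-1524 + 25) = -1995/(-1499) = -1995*(-1/1499) = 1995/1499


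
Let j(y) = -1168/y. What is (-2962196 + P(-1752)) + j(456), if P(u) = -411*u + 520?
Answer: -127771574/57 ≈ -2.2416e+6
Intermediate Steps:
P(u) = 520 - 411*u
(-2962196 + P(-1752)) + j(456) = (-2962196 + (520 - 411*(-1752))) - 1168/456 = (-2962196 + (520 + 720072)) - 1168*1/456 = (-2962196 + 720592) - 146/57 = -2241604 - 146/57 = -127771574/57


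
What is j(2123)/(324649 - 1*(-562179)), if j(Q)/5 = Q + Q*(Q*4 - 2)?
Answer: 90131965/886828 ≈ 101.63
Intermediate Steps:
j(Q) = 5*Q + 5*Q*(-2 + 4*Q) (j(Q) = 5*(Q + Q*(Q*4 - 2)) = 5*(Q + Q*(4*Q - 2)) = 5*(Q + Q*(-2 + 4*Q)) = 5*Q + 5*Q*(-2 + 4*Q))
j(2123)/(324649 - 1*(-562179)) = (5*2123*(-1 + 4*2123))/(324649 - 1*(-562179)) = (5*2123*(-1 + 8492))/(324649 + 562179) = (5*2123*8491)/886828 = 90131965*(1/886828) = 90131965/886828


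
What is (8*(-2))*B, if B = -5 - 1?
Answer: 96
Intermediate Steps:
B = -6
(8*(-2))*B = (8*(-2))*(-6) = -16*(-6) = 96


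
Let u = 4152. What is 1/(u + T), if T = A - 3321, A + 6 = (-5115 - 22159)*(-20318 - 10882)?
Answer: 1/850949625 ≈ 1.1752e-9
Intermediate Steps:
A = 850948794 (A = -6 + (-5115 - 22159)*(-20318 - 10882) = -6 - 27274*(-31200) = -6 + 850948800 = 850948794)
T = 850945473 (T = 850948794 - 3321 = 850945473)
1/(u + T) = 1/(4152 + 850945473) = 1/850949625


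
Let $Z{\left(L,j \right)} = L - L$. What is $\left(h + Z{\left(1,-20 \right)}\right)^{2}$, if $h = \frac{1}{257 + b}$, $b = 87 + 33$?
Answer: $\frac{1}{142129} \approx 7.0359 \cdot 10^{-6}$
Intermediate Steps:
$b = 120$
$Z{\left(L,j \right)} = 0$
$h = \frac{1}{377}$ ($h = \frac{1}{257 + 120} = \frac{1}{377} \approx 0.0026525$)
$\left(h + Z{\left(1,-20 \right)}\right)^{2} = \left(\frac{1}{377} + 0\right)^{2} = \left(\frac{1}{377}\right)^{2} = \frac{1}{142129}$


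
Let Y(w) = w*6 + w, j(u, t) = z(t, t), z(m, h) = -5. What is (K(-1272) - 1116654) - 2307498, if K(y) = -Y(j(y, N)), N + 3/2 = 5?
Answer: -3424117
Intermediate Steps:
N = 7/2 (N = -3/2 + 5 = 7/2 ≈ 3.5000)
j(u, t) = -5
Y(w) = 7*w (Y(w) = 6*w + w = 7*w)
K(y) = 35 (K(y) = -7*(-5) = -1*(-35) = 35)
(K(-1272) - 1116654) - 2307498 = (35 - 1116654) - 2307498 = -1116619 - 2307498 = -3424117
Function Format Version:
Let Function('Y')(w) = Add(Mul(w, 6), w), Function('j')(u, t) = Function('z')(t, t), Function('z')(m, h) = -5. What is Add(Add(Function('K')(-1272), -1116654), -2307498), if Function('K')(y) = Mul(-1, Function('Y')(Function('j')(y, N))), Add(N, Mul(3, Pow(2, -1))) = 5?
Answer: -3424117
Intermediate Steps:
N = Rational(7, 2) (N = Add(Rational(-3, 2), 5) = Rational(7, 2) ≈ 3.5000)
Function('j')(u, t) = -5
Function('Y')(w) = Mul(7, w) (Function('Y')(w) = Add(Mul(6, w), w) = Mul(7, w))
Function('K')(y) = 35 (Function('K')(y) = Mul(-1, Mul(7, -5)) = Mul(-1, -35) = 35)
Add(Add(Function('K')(-1272), -1116654), -2307498) = Add(Add(35, -1116654), -2307498) = Add(-1116619, -2307498) = -3424117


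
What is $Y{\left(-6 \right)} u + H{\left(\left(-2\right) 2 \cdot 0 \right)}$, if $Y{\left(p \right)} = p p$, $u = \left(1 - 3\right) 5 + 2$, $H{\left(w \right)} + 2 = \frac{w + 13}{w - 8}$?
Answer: $- \frac{2333}{8} \approx -291.63$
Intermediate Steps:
$H{\left(w \right)} = -2 + \frac{13 + w}{-8 + w}$ ($H{\left(w \right)} = -2 + \frac{w + 13}{w - 8} = -2 + \frac{13 + w}{-8 + w}$)
$u = -8$ ($u = \left(1 - 3\right) 5 + 2 = \left(-2\right) 5 + 2 = -10 + 2 = -8$)
$Y{\left(p \right)} = p^{2}$
$Y{\left(-6 \right)} u + H{\left(\left(-2\right) 2 \cdot 0 \right)} = \left(-6\right)^{2} \left(-8\right) + \frac{29 - \left(-2\right) 2 \cdot 0}{-8 + \left(-2\right) 2 \cdot 0} = 36 \left(-8\right) + \frac{29 - \left(-4\right) 0}{-8 - 0} = -288 + \frac{29 - 0}{-8 + 0} = -288 + \frac{29 + 0}{-8} = -288 - \frac{29}{8} = - \frac{2333}{8}$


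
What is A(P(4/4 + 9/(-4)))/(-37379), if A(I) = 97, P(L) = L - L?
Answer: -97/37379 ≈ -0.0025950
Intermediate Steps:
P(L) = 0
A(P(4/4 + 9/(-4)))/(-37379) = 97/(-37379) = 97*(-1/37379) = -97/37379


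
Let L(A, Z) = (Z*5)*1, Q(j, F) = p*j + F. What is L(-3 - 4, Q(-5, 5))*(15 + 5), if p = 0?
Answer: 500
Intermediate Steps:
Q(j, F) = F (Q(j, F) = 0*j + F = 0 + F = F)
L(A, Z) = 5*Z (L(A, Z) = (5*Z)*1 = 5*Z)
L(-3 - 4, Q(-5, 5))*(15 + 5) = (5*5)*(15 + 5) = 25*20 = 500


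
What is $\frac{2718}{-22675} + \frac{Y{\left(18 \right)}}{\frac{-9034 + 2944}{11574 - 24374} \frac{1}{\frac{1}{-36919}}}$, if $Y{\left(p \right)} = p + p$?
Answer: $- \frac{20718493926}{169939079975} \approx -0.12192$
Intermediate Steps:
$Y{\left(p \right)} = 2 p$
$\frac{2718}{-22675} + \frac{Y{\left(18 \right)}}{\frac{-9034 + 2944}{11574 - 24374} \frac{1}{\frac{1}{-36919}}} = \frac{2718}{-22675} + \frac{2 \cdot 18}{\frac{-9034 + 2944}{11574 - 24374} \frac{1}{\frac{1}{-36919}}} = 2718 \left(- \frac{1}{22675}\right) + \frac{36}{- \frac{6090}{-12800} \frac{1}{- \frac{1}{36919}}} = - \frac{2718}{22675} + \frac{36}{\left(-6090\right) \left(- \frac{1}{12800}\right) \left(-36919\right)} = - \frac{2718}{22675} + \frac{36}{\frac{609}{1280} \left(-36919\right)} = - \frac{2718}{22675} + \frac{36}{- \frac{22483671}{1280}} = - \frac{2718}{22675} + 36 \left(- \frac{1280}{22483671}\right) = - \frac{2718}{22675} - \frac{15360}{7494557} = - \frac{20718493926}{169939079975}$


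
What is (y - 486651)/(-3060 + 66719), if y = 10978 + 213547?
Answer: -262126/63659 ≈ -4.1177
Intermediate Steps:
y = 224525
(y - 486651)/(-3060 + 66719) = (224525 - 486651)/(-3060 + 66719) = -262126/63659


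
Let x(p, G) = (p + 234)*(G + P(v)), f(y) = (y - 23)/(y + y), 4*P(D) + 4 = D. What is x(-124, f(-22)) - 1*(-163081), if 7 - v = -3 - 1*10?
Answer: 327267/2 ≈ 1.6363e+5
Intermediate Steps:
v = 20 (v = 7 - (-3 - 1*10) = 7 - (-3 - 10) = 7 - 1*(-13) = 7 + 13 = 20)
P(D) = -1 + D/4
f(y) = (-23 + y)/(2*y) (f(y) = (-23 + y)/((2*y)) = (-23 + y)*(1/(2*y)) = (-23 + y)/(2*y))
x(p, G) = (4 + G)*(234 + p) (x(p, G) = (p + 234)*(G + (-1 + (1/4)*20)) = (234 + p)*(G + (-1 + 5)) = (234 + p)*(G + 4) = (234 + p)*(4 + G) = (4 + G)*(234 + p))
x(-124, f(-22)) - 1*(-163081) = (936 + 4*(-124) + 234*((1/2)*(-23 - 22)/(-22)) + ((1/2)*(-23 - 22)/(-22))*(-124)) - 1*(-163081) = (936 - 496 + 234*((1/2)*(-1/22)*(-45)) + ((1/2)*(-1/22)*(-45))*(-124)) + 163081 = (936 - 496 + 234*(45/44) + (45/44)*(-124)) + 163081 = (936 - 496 + 5265/22 - 1395/11) + 163081 = 1105/2 + 163081 = 327267/2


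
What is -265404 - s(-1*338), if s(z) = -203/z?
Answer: -89706755/338 ≈ -2.6540e+5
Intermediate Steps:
-265404 - s(-1*338) = -265404 - (-203)/((-1*338)) = -265404 - (-203)/(-338) = -265404 - (-203)*(-1)/338 = -265404 - 1*203/338 = -265404 - 203/338 = -89706755/338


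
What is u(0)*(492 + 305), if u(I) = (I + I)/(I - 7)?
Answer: 0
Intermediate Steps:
u(I) = 2*I/(-7 + I) (u(I) = (2*I)/(-7 + I) = 2*I/(-7 + I))
u(0)*(492 + 305) = (2*0/(-7 + 0))*(492 + 305) = (2*0/(-7))*797 = (2*0*(-⅐))*797 = 0*797 = 0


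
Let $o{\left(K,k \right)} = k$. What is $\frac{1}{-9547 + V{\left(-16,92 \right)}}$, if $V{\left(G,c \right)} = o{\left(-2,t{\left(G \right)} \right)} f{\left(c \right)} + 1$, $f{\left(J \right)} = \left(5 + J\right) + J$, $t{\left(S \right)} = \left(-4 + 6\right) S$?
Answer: $- \frac{1}{15594} \approx -6.4127 \cdot 10^{-5}$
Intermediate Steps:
$t{\left(S \right)} = 2 S$
$f{\left(J \right)} = 5 + 2 J$
$V{\left(G,c \right)} = 1 + 2 G \left(5 + 2 c\right)$ ($V{\left(G,c \right)} = 2 G \left(5 + 2 c\right) + 1 = 1 + 2 G \left(5 + 2 c\right)$)
$\frac{1}{-9547 + V{\left(-16,92 \right)}} = \frac{1}{-9547 + \left(1 + 2 \left(-16\right) \left(5 + 2 \cdot 92\right)\right)} = \frac{1}{-9547 + \left(1 + 2 \left(-16\right) \left(5 + 184\right)\right)} = \frac{1}{-9547 + \left(1 + 2 \left(-16\right) 189\right)} = \frac{1}{-9547 + \left(1 - 6048\right)} = \frac{1}{-9547 - 6047} = \frac{1}{-15594} = - \frac{1}{15594}$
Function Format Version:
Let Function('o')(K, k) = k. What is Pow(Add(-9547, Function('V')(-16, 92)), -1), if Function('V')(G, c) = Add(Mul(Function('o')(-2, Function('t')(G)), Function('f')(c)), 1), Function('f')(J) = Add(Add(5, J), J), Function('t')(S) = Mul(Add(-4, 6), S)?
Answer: Rational(-1, 15594) ≈ -6.4127e-5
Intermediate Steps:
Function('t')(S) = Mul(2, S)
Function('f')(J) = Add(5, Mul(2, J))
Function('V')(G, c) = Add(1, Mul(2, G, Add(5, Mul(2, c)))) (Function('V')(G, c) = Add(Mul(Mul(2, G), Add(5, Mul(2, c))), 1) = Add(Mul(2, G, Add(5, Mul(2, c))), 1) = Add(1, Mul(2, G, Add(5, Mul(2, c)))))
Pow(Add(-9547, Function('V')(-16, 92)), -1) = Pow(Add(-9547, Add(1, Mul(2, -16, Add(5, Mul(2, 92))))), -1) = Pow(Add(-9547, Add(1, Mul(2, -16, Add(5, 184)))), -1) = Pow(Add(-9547, Add(1, Mul(2, -16, 189))), -1) = Pow(Add(-9547, Add(1, -6048)), -1) = Pow(Add(-9547, -6047), -1) = Pow(-15594, -1) = Rational(-1, 15594)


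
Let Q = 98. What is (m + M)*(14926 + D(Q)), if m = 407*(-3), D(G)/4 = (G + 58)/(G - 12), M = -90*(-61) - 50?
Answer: 2709146470/43 ≈ 6.3003e+7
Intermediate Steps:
M = 5440 (M = 5490 - 50 = 5440)
D(G) = 4*(58 + G)/(-12 + G) (D(G) = 4*((G + 58)/(G - 12)) = 4*((58 + G)/(-12 + G)) = 4*(58 + G)/(-12 + G))
m = -1221
(m + M)*(14926 + D(Q)) = (-1221 + 5440)*(14926 + 4*(58 + 98)/(-12 + 98)) = 4219*(14926 + 4*156/86) = 4219*(14926 + 4*(1/86)*156) = 4219*(14926 + 312/43) = 4219*(642130/43) = 2709146470/43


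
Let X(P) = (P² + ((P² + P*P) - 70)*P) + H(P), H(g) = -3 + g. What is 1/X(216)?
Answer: 1/20187141 ≈ 4.9536e-8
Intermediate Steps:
X(P) = -3 + P + P² + P*(-70 + 2*P²) (X(P) = (P² + ((P² + P*P) - 70)*P) + (-3 + P) = (P² + ((P² + P²) - 70)*P) + (-3 + P) = (P² + (2*P² - 70)*P) + (-3 + P) = (P² + (-70 + 2*P²)*P) + (-3 + P) = (P² + P*(-70 + 2*P²)) + (-3 + P) = -3 + P + P² + P*(-70 + 2*P²))
1/X(216) = 1/(-3 + 216² - 69*216 + 2*216³) = 1/(-3 + 46656 - 14904 + 2*10077696) = 1/(-3 + 46656 - 14904 + 20155392) = 1/20187141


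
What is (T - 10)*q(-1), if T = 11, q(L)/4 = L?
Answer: -4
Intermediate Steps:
q(L) = 4*L
(T - 10)*q(-1) = (11 - 10)*(4*(-1)) = 1*(-4) = -4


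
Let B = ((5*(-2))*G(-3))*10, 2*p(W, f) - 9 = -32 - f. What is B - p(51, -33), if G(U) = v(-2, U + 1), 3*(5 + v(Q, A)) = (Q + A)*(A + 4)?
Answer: 2285/3 ≈ 761.67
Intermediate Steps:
v(Q, A) = -5 + (4 + A)*(A + Q)/3 (v(Q, A) = -5 + ((Q + A)*(A + 4))/3 = -5 + ((A + Q)*(4 + A))/3 = -5 + ((4 + A)*(A + Q))/3 = -5 + (4 + A)*(A + Q)/3)
G(U) = -7 + (1 + U)**2/3 + 2*U/3 (G(U) = -5 + (U + 1)**2/3 + 4*(U + 1)/3 + (4/3)*(-2) + (1/3)*(U + 1)*(-2) = -5 + (1 + U)**2/3 + 4*(1 + U)/3 - 8/3 + (1/3)*(1 + U)*(-2) = -5 + (1 + U)**2/3 + (4/3 + 4*U/3) - 8/3 + (-2/3 - 2*U/3) = -7 + (1 + U)**2/3 + 2*U/3)
p(W, f) = -23/2 - f/2 (p(W, f) = 9/2 + (-32 - f)/2 = 9/2 + (-16 - f/2) = -23/2 - f/2)
B = 2300/3 (B = ((5*(-2))*(-20/3 + (1/3)*(-3)**2 + (4/3)*(-3)))*10 = -10*(-20/3 + (1/3)*9 - 4)*10 = -10*(-20/3 + 3 - 4)*10 = -10*(-23/3)*10 = (230/3)*10 = 2300/3 ≈ 766.67)
B - p(51, -33) = 2300/3 - (-23/2 - 1/2*(-33)) = 2300/3 - (-23/2 + 33/2) = 2300/3 - 1*5 = 2300/3 - 5 = 2285/3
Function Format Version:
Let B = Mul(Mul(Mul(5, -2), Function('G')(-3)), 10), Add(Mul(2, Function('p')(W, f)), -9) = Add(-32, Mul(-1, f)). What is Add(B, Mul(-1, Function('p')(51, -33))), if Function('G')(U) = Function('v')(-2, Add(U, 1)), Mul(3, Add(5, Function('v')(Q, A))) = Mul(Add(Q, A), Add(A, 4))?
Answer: Rational(2285, 3) ≈ 761.67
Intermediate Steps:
Function('v')(Q, A) = Add(-5, Mul(Rational(1, 3), Add(4, A), Add(A, Q))) (Function('v')(Q, A) = Add(-5, Mul(Rational(1, 3), Mul(Add(Q, A), Add(A, 4)))) = Add(-5, Mul(Rational(1, 3), Mul(Add(A, Q), Add(4, A)))) = Add(-5, Mul(Rational(1, 3), Mul(Add(4, A), Add(A, Q)))) = Add(-5, Mul(Rational(1, 3), Add(4, A), Add(A, Q))))
Function('G')(U) = Add(-7, Mul(Rational(1, 3), Pow(Add(1, U), 2)), Mul(Rational(2, 3), U)) (Function('G')(U) = Add(-5, Mul(Rational(1, 3), Pow(Add(U, 1), 2)), Mul(Rational(4, 3), Add(U, 1)), Mul(Rational(4, 3), -2), Mul(Rational(1, 3), Add(U, 1), -2)) = Add(-5, Mul(Rational(1, 3), Pow(Add(1, U), 2)), Mul(Rational(4, 3), Add(1, U)), Rational(-8, 3), Mul(Rational(1, 3), Add(1, U), -2)) = Add(-5, Mul(Rational(1, 3), Pow(Add(1, U), 2)), Add(Rational(4, 3), Mul(Rational(4, 3), U)), Rational(-8, 3), Add(Rational(-2, 3), Mul(Rational(-2, 3), U))) = Add(-7, Mul(Rational(1, 3), Pow(Add(1, U), 2)), Mul(Rational(2, 3), U)))
Function('p')(W, f) = Add(Rational(-23, 2), Mul(Rational(-1, 2), f)) (Function('p')(W, f) = Add(Rational(9, 2), Mul(Rational(1, 2), Add(-32, Mul(-1, f)))) = Add(Rational(9, 2), Add(-16, Mul(Rational(-1, 2), f))) = Add(Rational(-23, 2), Mul(Rational(-1, 2), f)))
B = Rational(2300, 3) (B = Mul(Mul(Mul(5, -2), Add(Rational(-20, 3), Mul(Rational(1, 3), Pow(-3, 2)), Mul(Rational(4, 3), -3))), 10) = Mul(Mul(-10, Add(Rational(-20, 3), Mul(Rational(1, 3), 9), -4)), 10) = Mul(Mul(-10, Add(Rational(-20, 3), 3, -4)), 10) = Mul(Mul(-10, Rational(-23, 3)), 10) = Mul(Rational(230, 3), 10) = Rational(2300, 3) ≈ 766.67)
Add(B, Mul(-1, Function('p')(51, -33))) = Add(Rational(2300, 3), Mul(-1, Add(Rational(-23, 2), Mul(Rational(-1, 2), -33)))) = Add(Rational(2300, 3), Mul(-1, Add(Rational(-23, 2), Rational(33, 2)))) = Add(Rational(2300, 3), Mul(-1, 5)) = Add(Rational(2300, 3), -5) = Rational(2285, 3)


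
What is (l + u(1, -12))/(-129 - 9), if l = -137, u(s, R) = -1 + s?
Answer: 137/138 ≈ 0.99275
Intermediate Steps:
(l + u(1, -12))/(-129 - 9) = (-137 + (-1 + 1))/(-129 - 9) = (-137 + 0)/(-138) = -1/138*(-137) = 137/138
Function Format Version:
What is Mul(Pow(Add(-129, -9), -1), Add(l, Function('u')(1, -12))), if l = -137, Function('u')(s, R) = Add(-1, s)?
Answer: Rational(137, 138) ≈ 0.99275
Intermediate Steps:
Mul(Pow(Add(-129, -9), -1), Add(l, Function('u')(1, -12))) = Mul(Pow(Add(-129, -9), -1), Add(-137, Add(-1, 1))) = Mul(Pow(-138, -1), Add(-137, 0)) = Mul(Rational(-1, 138), -137) = Rational(137, 138)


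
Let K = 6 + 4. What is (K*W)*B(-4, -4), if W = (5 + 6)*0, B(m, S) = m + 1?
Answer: 0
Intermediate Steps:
B(m, S) = 1 + m
K = 10
W = 0 (W = 11*0 = 0)
(K*W)*B(-4, -4) = (10*0)*(1 - 4) = 0*(-3) = 0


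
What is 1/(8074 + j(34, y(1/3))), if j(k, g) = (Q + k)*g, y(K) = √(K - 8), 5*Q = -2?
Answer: 100925/814976642 - 70*I*√69/407488321 ≈ 0.00012384 - 1.4269e-6*I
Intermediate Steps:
Q = -⅖ (Q = (⅕)*(-2) = -⅖ ≈ -0.40000)
y(K) = √(-8 + K)
j(k, g) = g*(-⅖ + k) (j(k, g) = (-⅖ + k)*g = g*(-⅖ + k))
1/(8074 + j(34, y(1/3))) = 1/(8074 + √(-8 + 1/3)*(-2 + 5*34)/5) = 1/(8074 + √(-8 + ⅓)*(-2 + 170)/5) = 1/(8074 + (⅕)*√(-23/3)*168) = 1/(8074 + (⅕)*(I*√69/3)*168) = 1/(8074 + 56*I*√69/5)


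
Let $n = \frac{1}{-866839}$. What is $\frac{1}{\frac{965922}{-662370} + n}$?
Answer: $- \frac{95694691405}{139549920488} \approx -0.68574$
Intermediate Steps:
$n = - \frac{1}{866839} \approx -1.1536 \cdot 10^{-6}$
$\frac{1}{\frac{965922}{-662370} + n} = \frac{1}{\frac{965922}{-662370} - \frac{1}{866839}} = \frac{1}{965922 \left(- \frac{1}{662370}\right) - \frac{1}{866839}} = \frac{1}{- \frac{160987}{110395} - \frac{1}{866839}} = \frac{1}{- \frac{139549920488}{95694691405}} = - \frac{95694691405}{139549920488}$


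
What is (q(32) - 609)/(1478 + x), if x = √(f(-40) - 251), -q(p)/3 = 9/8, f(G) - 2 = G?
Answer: -3620361/8739092 + 83283*I/17478184 ≈ -0.41427 + 0.004765*I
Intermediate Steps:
f(G) = 2 + G
q(p) = -27/8
x = 17*I (x = √((2 - 40) - 251) = √(-38 - 251) = √(-289) = 17*I ≈ 17.0*I)
(q(32) - 609)/(1478 + x) = (-27/8 - 609)/(1478 + 17*I) = -4899*(1478 - 17*I)/17478184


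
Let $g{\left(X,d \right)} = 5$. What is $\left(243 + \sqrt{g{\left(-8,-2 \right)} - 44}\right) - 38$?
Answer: $205 + i \sqrt{39} \approx 205.0 + 6.245 i$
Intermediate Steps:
$\left(243 + \sqrt{g{\left(-8,-2 \right)} - 44}\right) - 38 = \left(243 + \sqrt{5 - 44}\right) - 38 = \left(243 + \sqrt{-39}\right) - 38 = \left(243 + i \sqrt{39}\right) - 38 = 205 + i \sqrt{39}$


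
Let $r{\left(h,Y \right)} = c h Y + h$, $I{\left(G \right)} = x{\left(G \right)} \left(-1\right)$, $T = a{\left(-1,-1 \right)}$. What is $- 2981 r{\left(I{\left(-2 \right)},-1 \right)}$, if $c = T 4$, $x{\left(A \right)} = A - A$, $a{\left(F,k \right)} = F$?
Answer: $0$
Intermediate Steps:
$x{\left(A \right)} = 0$
$T = -1$
$c = -4$ ($c = \left(-1\right) 4 = -4$)
$I{\left(G \right)} = 0$ ($I{\left(G \right)} = 0 \left(-1\right) = 0$)
$r{\left(h,Y \right)} = h - 4 Y h$ ($r{\left(h,Y \right)} = - 4 h Y + h = - 4 Y h + h = h - 4 Y h$)
$- 2981 r{\left(I{\left(-2 \right)},-1 \right)} = - 2981 \cdot 0 \left(1 - -4\right) = - 2981 \cdot 0 \left(1 + 4\right) = - 2981 \cdot 0 \cdot 5 = \left(-2981\right) 0 = 0$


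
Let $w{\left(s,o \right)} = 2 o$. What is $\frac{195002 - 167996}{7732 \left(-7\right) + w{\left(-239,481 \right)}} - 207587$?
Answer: $- \frac{5517883550}{26581} \approx -2.0759 \cdot 10^{5}$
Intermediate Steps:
$\frac{195002 - 167996}{7732 \left(-7\right) + w{\left(-239,481 \right)}} - 207587 = \frac{195002 - 167996}{7732 \left(-7\right) + 2 \cdot 481} - 207587 = \frac{27006}{-54124 + 962} - 207587 = \frac{27006}{-53162} - 207587 = 27006 \left(- \frac{1}{53162}\right) - 207587 = - \frac{13503}{26581} - 207587 = - \frac{5517883550}{26581}$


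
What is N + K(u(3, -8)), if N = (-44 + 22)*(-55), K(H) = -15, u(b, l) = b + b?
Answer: 1195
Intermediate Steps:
u(b, l) = 2*b
N = 1210 (N = -22*(-55) = 1210)
N + K(u(3, -8)) = 1210 - 15 = 1195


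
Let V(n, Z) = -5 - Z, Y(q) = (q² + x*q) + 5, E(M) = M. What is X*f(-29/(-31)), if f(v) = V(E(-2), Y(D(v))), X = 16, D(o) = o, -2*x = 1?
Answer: -160024/961 ≈ -166.52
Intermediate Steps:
x = -½ (x = -½*1 = -½ ≈ -0.50000)
Y(q) = 5 + q² - q/2 (Y(q) = (q² - q/2) + 5 = 5 + q² - q/2)
f(v) = -10 + v/2 - v² (f(v) = -5 - (5 + v² - v/2) = -5 + (-5 + v/2 - v²) = -10 + v/2 - v²)
X*f(-29/(-31)) = 16*(-10 + (-29/(-31))/2 - (-29/(-31))²) = 16*(-10 + (-29*(-1/31))/2 - (-29*(-1/31))²) = 16*(-10 + (½)*(29/31) - (29/31)²) = 16*(-10 + 29/62 - 1*841/961) = 16*(-10 + 29/62 - 841/961) = 16*(-20003/1922) = -160024/961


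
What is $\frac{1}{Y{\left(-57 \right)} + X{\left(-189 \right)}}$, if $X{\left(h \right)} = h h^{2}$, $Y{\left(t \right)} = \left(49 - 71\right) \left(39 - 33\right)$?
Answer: $- \frac{1}{6751401} \approx -1.4812 \cdot 10^{-7}$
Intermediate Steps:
$Y{\left(t \right)} = -132$ ($Y{\left(t \right)} = \left(-22\right) 6 = -132$)
$X{\left(h \right)} = h^{3}$
$\frac{1}{Y{\left(-57 \right)} + X{\left(-189 \right)}} = \frac{1}{-132 + \left(-189\right)^{3}} = \frac{1}{-132 - 6751269} = \frac{1}{-6751401} = - \frac{1}{6751401}$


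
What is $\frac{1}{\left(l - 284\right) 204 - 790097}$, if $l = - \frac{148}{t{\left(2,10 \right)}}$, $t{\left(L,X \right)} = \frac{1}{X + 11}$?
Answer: $- \frac{1}{1482065} \approx -6.7473 \cdot 10^{-7}$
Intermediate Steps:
$t{\left(L,X \right)} = \frac{1}{11 + X}$
$l = -3108$ ($l = - \frac{148}{\frac{1}{11 + 10}} = - \frac{148}{\frac{1}{21}} = - 148 \frac{1}{\frac{1}{21}} = \left(-148\right) 21 = -3108$)
$\frac{1}{\left(l - 284\right) 204 - 790097} = \frac{1}{\left(-3108 - 284\right) 204 - 790097} = \frac{1}{\left(-3392\right) 204 - 790097} = \frac{1}{-691968 - 790097} = \frac{1}{-1482065} = - \frac{1}{1482065}$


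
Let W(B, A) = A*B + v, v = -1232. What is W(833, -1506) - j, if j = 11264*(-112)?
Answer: 5838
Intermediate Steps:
j = -1261568
W(B, A) = -1232 + A*B (W(B, A) = A*B - 1232 = -1232 + A*B)
W(833, -1506) - j = (-1232 - 1506*833) - 1*(-1261568) = (-1232 - 1254498) + 1261568 = -1255730 + 1261568 = 5838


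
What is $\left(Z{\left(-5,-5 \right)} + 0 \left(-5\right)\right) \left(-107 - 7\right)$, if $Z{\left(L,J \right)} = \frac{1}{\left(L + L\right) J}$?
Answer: $- \frac{57}{25} \approx -2.28$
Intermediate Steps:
$Z{\left(L,J \right)} = \frac{1}{2 J L}$ ($Z{\left(L,J \right)} = \frac{1}{2 L J} = \frac{\frac{1}{2} \frac{1}{L}}{J} = \frac{1}{2 J L}$)
$\left(Z{\left(-5,-5 \right)} + 0 \left(-5\right)\right) \left(-107 - 7\right) = \left(\frac{1}{2 \left(-5\right) \left(-5\right)} + 0 \left(-5\right)\right) \left(-107 - 7\right) = \left(\frac{1}{2} \left(- \frac{1}{5}\right) \left(- \frac{1}{5}\right) + 0\right) \left(-114\right) = \left(\frac{1}{50} + 0\right) \left(-114\right) = \frac{1}{50} \left(-114\right) = - \frac{57}{25}$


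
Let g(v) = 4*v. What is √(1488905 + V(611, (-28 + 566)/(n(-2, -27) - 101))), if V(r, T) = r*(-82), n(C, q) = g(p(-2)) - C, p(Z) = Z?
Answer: 9*√17763 ≈ 1199.5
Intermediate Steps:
n(C, q) = -8 - C (n(C, q) = 4*(-2) - C = -8 - C)
V(r, T) = -82*r
√(1488905 + V(611, (-28 + 566)/(n(-2, -27) - 101))) = √(1488905 - 82*611) = √(1488905 - 50102) = √1438803 = 9*√17763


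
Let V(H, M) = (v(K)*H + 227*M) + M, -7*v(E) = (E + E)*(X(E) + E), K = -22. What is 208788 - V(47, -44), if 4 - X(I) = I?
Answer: 1523468/7 ≈ 2.1764e+5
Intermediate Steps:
X(I) = 4 - I
v(E) = -8*E/7 (v(E) = -(E + E)*((4 - E) + E)/7 = -2*E*4/7 = -8*E/7)
V(H, M) = 228*M + 176*H/7 (V(H, M) = ((-8/7*(-22))*H + 227*M) + M = (176*H/7 + 227*M) + M = (227*M + 176*H/7) + M = 228*M + 176*H/7)
208788 - V(47, -44) = 208788 - (228*(-44) + (176/7)*47) = 208788 - (-10032 + 8272/7) = 208788 - 1*(-61952/7) = 208788 + 61952/7 = 1523468/7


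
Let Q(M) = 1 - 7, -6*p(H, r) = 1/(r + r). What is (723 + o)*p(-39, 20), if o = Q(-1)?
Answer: -239/80 ≈ -2.9875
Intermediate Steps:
p(H, r) = -1/(12*r) (p(H, r) = -1/(6*(r + r)) = -1/(2*r)/6 = -1/(12*r))
Q(M) = -6
o = -6
(723 + o)*p(-39, 20) = (723 - 6)*(-1/12/20) = 717*(-1/12*1/20) = 717*(-1/240) = -239/80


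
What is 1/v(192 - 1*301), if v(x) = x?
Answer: -1/109 ≈ -0.0091743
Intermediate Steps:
1/v(192 - 1*301) = 1/(192 - 1*301) = 1/(192 - 301) = 1/(-109) = -1/109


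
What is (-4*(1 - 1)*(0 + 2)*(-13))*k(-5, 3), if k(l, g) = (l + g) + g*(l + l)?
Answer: 0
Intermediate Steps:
k(l, g) = g + l + 2*g*l (k(l, g) = (g + l) + g*(2*l) = (g + l) + 2*g*l = g + l + 2*g*l)
(-4*(1 - 1)*(0 + 2)*(-13))*k(-5, 3) = (-4*(1 - 1)*(0 + 2)*(-13))*(3 - 5 + 2*3*(-5)) = (-0*2*(-13))*(3 - 5 - 30) = (-4*0*(-13))*(-32) = (0*(-13))*(-32) = 0*(-32) = 0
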